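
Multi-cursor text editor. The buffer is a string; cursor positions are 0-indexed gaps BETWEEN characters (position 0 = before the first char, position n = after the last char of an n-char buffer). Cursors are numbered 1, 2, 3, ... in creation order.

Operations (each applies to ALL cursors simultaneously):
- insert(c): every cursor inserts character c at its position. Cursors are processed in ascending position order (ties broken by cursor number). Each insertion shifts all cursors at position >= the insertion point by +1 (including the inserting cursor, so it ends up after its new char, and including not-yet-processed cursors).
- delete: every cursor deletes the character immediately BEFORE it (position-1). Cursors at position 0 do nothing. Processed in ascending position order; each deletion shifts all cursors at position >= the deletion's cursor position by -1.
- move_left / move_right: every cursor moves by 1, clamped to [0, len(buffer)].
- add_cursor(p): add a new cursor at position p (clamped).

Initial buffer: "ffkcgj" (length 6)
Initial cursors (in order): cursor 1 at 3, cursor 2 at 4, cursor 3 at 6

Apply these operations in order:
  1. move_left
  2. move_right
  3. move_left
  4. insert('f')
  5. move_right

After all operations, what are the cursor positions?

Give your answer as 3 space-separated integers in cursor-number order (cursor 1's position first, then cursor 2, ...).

After op 1 (move_left): buffer="ffkcgj" (len 6), cursors c1@2 c2@3 c3@5, authorship ......
After op 2 (move_right): buffer="ffkcgj" (len 6), cursors c1@3 c2@4 c3@6, authorship ......
After op 3 (move_left): buffer="ffkcgj" (len 6), cursors c1@2 c2@3 c3@5, authorship ......
After op 4 (insert('f')): buffer="fffkfcgfj" (len 9), cursors c1@3 c2@5 c3@8, authorship ..1.2..3.
After op 5 (move_right): buffer="fffkfcgfj" (len 9), cursors c1@4 c2@6 c3@9, authorship ..1.2..3.

Answer: 4 6 9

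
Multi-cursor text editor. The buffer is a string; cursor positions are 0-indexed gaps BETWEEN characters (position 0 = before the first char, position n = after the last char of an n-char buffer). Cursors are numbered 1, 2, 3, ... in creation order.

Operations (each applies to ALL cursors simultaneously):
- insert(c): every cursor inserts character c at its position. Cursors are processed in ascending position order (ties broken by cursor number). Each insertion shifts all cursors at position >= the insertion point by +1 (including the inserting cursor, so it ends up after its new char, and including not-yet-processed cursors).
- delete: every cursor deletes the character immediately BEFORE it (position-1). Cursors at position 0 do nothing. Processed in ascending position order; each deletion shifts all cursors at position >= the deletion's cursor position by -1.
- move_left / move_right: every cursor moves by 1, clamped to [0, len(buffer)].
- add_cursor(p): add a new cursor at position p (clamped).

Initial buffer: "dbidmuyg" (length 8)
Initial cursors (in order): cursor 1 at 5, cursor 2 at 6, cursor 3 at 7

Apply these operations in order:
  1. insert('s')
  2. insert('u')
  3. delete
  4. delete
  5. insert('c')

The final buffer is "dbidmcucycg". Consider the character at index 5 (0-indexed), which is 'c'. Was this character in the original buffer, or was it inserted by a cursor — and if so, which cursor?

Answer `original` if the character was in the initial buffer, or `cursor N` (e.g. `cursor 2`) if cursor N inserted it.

After op 1 (insert('s')): buffer="dbidmsusysg" (len 11), cursors c1@6 c2@8 c3@10, authorship .....1.2.3.
After op 2 (insert('u')): buffer="dbidmsuusuysug" (len 14), cursors c1@7 c2@10 c3@13, authorship .....11.22.33.
After op 3 (delete): buffer="dbidmsusysg" (len 11), cursors c1@6 c2@8 c3@10, authorship .....1.2.3.
After op 4 (delete): buffer="dbidmuyg" (len 8), cursors c1@5 c2@6 c3@7, authorship ........
After op 5 (insert('c')): buffer="dbidmcucycg" (len 11), cursors c1@6 c2@8 c3@10, authorship .....1.2.3.
Authorship (.=original, N=cursor N): . . . . . 1 . 2 . 3 .
Index 5: author = 1

Answer: cursor 1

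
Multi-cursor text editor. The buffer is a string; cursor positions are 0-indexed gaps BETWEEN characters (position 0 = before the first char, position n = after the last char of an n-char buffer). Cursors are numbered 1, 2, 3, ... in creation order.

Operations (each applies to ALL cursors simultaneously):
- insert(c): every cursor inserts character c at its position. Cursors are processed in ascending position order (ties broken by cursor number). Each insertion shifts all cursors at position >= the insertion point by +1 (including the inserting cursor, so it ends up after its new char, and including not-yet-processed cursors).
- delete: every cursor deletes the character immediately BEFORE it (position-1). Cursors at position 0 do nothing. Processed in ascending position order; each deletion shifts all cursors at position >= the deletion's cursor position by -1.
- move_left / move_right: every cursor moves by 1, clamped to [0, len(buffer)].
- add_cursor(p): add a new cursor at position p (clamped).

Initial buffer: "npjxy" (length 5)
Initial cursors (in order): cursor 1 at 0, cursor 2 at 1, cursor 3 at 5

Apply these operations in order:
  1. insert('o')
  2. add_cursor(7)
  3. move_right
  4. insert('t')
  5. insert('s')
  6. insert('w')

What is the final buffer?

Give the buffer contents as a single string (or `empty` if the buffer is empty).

Answer: ontswoptswjxyottssww

Derivation:
After op 1 (insert('o')): buffer="onopjxyo" (len 8), cursors c1@1 c2@3 c3@8, authorship 1.2....3
After op 2 (add_cursor(7)): buffer="onopjxyo" (len 8), cursors c1@1 c2@3 c4@7 c3@8, authorship 1.2....3
After op 3 (move_right): buffer="onopjxyo" (len 8), cursors c1@2 c2@4 c3@8 c4@8, authorship 1.2....3
After op 4 (insert('t')): buffer="ontoptjxyott" (len 12), cursors c1@3 c2@6 c3@12 c4@12, authorship 1.12.2...334
After op 5 (insert('s')): buffer="ontsoptsjxyottss" (len 16), cursors c1@4 c2@8 c3@16 c4@16, authorship 1.112.22...33434
After op 6 (insert('w')): buffer="ontswoptswjxyottssww" (len 20), cursors c1@5 c2@10 c3@20 c4@20, authorship 1.1112.222...3343434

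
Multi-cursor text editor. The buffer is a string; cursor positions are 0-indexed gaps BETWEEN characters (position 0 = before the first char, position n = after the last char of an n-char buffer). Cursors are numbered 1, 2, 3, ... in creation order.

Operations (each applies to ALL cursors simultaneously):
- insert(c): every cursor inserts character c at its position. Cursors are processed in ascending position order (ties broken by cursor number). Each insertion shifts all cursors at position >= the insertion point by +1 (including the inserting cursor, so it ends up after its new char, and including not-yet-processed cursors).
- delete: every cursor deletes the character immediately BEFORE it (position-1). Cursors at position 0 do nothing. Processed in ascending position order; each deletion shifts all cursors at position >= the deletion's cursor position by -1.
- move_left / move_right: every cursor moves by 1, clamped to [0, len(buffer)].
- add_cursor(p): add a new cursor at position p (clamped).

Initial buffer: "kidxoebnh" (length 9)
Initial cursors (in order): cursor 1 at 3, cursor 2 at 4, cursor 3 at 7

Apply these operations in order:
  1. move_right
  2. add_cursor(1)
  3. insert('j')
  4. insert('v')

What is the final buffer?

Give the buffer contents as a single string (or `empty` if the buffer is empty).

After op 1 (move_right): buffer="kidxoebnh" (len 9), cursors c1@4 c2@5 c3@8, authorship .........
After op 2 (add_cursor(1)): buffer="kidxoebnh" (len 9), cursors c4@1 c1@4 c2@5 c3@8, authorship .........
After op 3 (insert('j')): buffer="kjidxjojebnjh" (len 13), cursors c4@2 c1@6 c2@8 c3@12, authorship .4...1.2...3.
After op 4 (insert('v')): buffer="kjvidxjvojvebnjvh" (len 17), cursors c4@3 c1@8 c2@11 c3@16, authorship .44...11.22...33.

Answer: kjvidxjvojvebnjvh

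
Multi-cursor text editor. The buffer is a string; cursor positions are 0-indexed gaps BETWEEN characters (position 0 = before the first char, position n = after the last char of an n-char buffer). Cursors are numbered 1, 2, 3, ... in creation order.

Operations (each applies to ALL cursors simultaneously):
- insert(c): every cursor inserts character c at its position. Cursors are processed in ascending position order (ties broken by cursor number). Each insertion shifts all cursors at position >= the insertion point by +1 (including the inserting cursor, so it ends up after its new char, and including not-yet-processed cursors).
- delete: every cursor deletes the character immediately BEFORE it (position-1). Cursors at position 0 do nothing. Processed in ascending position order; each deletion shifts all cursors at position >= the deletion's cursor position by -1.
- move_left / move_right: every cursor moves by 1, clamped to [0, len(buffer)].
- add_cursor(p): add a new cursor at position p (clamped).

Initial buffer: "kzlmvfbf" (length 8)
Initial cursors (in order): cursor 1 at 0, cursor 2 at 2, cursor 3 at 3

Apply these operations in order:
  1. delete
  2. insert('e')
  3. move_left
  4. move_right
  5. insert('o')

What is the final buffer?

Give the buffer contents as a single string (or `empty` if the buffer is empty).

After op 1 (delete): buffer="kmvfbf" (len 6), cursors c1@0 c2@1 c3@1, authorship ......
After op 2 (insert('e')): buffer="ekeemvfbf" (len 9), cursors c1@1 c2@4 c3@4, authorship 1.23.....
After op 3 (move_left): buffer="ekeemvfbf" (len 9), cursors c1@0 c2@3 c3@3, authorship 1.23.....
After op 4 (move_right): buffer="ekeemvfbf" (len 9), cursors c1@1 c2@4 c3@4, authorship 1.23.....
After op 5 (insert('o')): buffer="eokeeoomvfbf" (len 12), cursors c1@2 c2@7 c3@7, authorship 11.2323.....

Answer: eokeeoomvfbf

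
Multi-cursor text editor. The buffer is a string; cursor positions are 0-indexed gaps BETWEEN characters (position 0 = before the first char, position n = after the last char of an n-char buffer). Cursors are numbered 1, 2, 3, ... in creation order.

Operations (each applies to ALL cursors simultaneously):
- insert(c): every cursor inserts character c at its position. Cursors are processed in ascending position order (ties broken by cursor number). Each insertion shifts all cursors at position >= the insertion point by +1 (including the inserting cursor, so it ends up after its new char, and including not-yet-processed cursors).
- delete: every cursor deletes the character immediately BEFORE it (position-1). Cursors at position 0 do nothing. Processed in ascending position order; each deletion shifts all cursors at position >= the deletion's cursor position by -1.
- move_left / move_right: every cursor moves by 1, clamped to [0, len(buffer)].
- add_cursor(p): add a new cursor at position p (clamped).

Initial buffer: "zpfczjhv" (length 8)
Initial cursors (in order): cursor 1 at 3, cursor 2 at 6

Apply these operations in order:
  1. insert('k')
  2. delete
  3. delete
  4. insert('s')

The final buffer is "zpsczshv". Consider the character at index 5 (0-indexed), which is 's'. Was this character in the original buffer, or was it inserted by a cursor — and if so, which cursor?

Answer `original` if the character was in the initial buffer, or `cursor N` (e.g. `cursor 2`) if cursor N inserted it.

After op 1 (insert('k')): buffer="zpfkczjkhv" (len 10), cursors c1@4 c2@8, authorship ...1...2..
After op 2 (delete): buffer="zpfczjhv" (len 8), cursors c1@3 c2@6, authorship ........
After op 3 (delete): buffer="zpczhv" (len 6), cursors c1@2 c2@4, authorship ......
After op 4 (insert('s')): buffer="zpsczshv" (len 8), cursors c1@3 c2@6, authorship ..1..2..
Authorship (.=original, N=cursor N): . . 1 . . 2 . .
Index 5: author = 2

Answer: cursor 2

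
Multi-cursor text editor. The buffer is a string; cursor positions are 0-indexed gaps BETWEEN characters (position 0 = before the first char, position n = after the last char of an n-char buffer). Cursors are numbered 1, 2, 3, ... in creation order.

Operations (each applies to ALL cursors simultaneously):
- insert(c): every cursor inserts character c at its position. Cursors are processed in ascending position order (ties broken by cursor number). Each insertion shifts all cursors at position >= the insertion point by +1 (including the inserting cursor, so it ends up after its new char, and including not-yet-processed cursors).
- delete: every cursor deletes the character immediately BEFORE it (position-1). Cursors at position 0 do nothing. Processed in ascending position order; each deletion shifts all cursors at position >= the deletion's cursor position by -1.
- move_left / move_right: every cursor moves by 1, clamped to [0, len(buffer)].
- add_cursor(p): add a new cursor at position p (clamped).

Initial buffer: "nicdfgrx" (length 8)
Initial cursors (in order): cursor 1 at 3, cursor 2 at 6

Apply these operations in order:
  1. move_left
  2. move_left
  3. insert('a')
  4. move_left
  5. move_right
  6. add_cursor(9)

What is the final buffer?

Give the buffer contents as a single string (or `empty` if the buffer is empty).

After op 1 (move_left): buffer="nicdfgrx" (len 8), cursors c1@2 c2@5, authorship ........
After op 2 (move_left): buffer="nicdfgrx" (len 8), cursors c1@1 c2@4, authorship ........
After op 3 (insert('a')): buffer="naicdafgrx" (len 10), cursors c1@2 c2@6, authorship .1...2....
After op 4 (move_left): buffer="naicdafgrx" (len 10), cursors c1@1 c2@5, authorship .1...2....
After op 5 (move_right): buffer="naicdafgrx" (len 10), cursors c1@2 c2@6, authorship .1...2....
After op 6 (add_cursor(9)): buffer="naicdafgrx" (len 10), cursors c1@2 c2@6 c3@9, authorship .1...2....

Answer: naicdafgrx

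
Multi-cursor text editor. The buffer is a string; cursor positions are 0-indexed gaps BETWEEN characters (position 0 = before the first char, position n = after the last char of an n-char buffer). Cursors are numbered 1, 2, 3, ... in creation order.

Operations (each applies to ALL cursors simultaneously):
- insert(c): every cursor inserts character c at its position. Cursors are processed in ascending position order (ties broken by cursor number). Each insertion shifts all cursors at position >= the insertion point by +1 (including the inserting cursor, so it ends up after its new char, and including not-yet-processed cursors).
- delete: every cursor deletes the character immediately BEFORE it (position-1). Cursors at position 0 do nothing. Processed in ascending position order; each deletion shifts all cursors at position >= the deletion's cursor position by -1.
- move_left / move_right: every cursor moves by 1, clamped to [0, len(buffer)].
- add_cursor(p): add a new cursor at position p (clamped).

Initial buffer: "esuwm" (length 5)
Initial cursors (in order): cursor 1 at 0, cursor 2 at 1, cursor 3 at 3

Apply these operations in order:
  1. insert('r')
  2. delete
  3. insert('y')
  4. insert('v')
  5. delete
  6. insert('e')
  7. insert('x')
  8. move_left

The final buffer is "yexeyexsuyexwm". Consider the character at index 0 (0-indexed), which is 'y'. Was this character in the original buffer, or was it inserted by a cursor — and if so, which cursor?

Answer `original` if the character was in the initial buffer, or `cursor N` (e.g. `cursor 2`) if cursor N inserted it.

Answer: cursor 1

Derivation:
After op 1 (insert('r')): buffer="rersurwm" (len 8), cursors c1@1 c2@3 c3@6, authorship 1.2..3..
After op 2 (delete): buffer="esuwm" (len 5), cursors c1@0 c2@1 c3@3, authorship .....
After op 3 (insert('y')): buffer="yeysuywm" (len 8), cursors c1@1 c2@3 c3@6, authorship 1.2..3..
After op 4 (insert('v')): buffer="yveyvsuyvwm" (len 11), cursors c1@2 c2@5 c3@9, authorship 11.22..33..
After op 5 (delete): buffer="yeysuywm" (len 8), cursors c1@1 c2@3 c3@6, authorship 1.2..3..
After op 6 (insert('e')): buffer="yeeyesuyewm" (len 11), cursors c1@2 c2@5 c3@9, authorship 11.22..33..
After op 7 (insert('x')): buffer="yexeyexsuyexwm" (len 14), cursors c1@3 c2@7 c3@12, authorship 111.222..333..
After op 8 (move_left): buffer="yexeyexsuyexwm" (len 14), cursors c1@2 c2@6 c3@11, authorship 111.222..333..
Authorship (.=original, N=cursor N): 1 1 1 . 2 2 2 . . 3 3 3 . .
Index 0: author = 1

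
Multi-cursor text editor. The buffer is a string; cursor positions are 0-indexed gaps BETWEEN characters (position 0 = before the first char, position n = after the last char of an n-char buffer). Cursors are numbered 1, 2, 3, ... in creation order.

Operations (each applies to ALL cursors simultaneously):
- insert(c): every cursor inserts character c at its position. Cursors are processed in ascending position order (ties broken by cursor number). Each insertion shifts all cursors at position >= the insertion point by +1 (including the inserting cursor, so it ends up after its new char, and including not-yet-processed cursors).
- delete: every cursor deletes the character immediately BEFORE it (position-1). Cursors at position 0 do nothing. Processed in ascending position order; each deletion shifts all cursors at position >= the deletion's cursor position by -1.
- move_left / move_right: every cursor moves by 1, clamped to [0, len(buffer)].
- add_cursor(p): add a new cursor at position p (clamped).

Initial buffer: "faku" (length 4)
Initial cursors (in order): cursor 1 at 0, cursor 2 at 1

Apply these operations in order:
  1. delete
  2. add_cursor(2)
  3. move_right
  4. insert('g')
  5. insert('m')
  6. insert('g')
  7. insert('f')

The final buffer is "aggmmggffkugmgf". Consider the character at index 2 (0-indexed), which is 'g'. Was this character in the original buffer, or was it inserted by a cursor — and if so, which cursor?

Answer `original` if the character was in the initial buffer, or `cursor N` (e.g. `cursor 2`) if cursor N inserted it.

Answer: cursor 2

Derivation:
After op 1 (delete): buffer="aku" (len 3), cursors c1@0 c2@0, authorship ...
After op 2 (add_cursor(2)): buffer="aku" (len 3), cursors c1@0 c2@0 c3@2, authorship ...
After op 3 (move_right): buffer="aku" (len 3), cursors c1@1 c2@1 c3@3, authorship ...
After op 4 (insert('g')): buffer="aggkug" (len 6), cursors c1@3 c2@3 c3@6, authorship .12..3
After op 5 (insert('m')): buffer="aggmmkugm" (len 9), cursors c1@5 c2@5 c3@9, authorship .1212..33
After op 6 (insert('g')): buffer="aggmmggkugmg" (len 12), cursors c1@7 c2@7 c3@12, authorship .121212..333
After op 7 (insert('f')): buffer="aggmmggffkugmgf" (len 15), cursors c1@9 c2@9 c3@15, authorship .12121212..3333
Authorship (.=original, N=cursor N): . 1 2 1 2 1 2 1 2 . . 3 3 3 3
Index 2: author = 2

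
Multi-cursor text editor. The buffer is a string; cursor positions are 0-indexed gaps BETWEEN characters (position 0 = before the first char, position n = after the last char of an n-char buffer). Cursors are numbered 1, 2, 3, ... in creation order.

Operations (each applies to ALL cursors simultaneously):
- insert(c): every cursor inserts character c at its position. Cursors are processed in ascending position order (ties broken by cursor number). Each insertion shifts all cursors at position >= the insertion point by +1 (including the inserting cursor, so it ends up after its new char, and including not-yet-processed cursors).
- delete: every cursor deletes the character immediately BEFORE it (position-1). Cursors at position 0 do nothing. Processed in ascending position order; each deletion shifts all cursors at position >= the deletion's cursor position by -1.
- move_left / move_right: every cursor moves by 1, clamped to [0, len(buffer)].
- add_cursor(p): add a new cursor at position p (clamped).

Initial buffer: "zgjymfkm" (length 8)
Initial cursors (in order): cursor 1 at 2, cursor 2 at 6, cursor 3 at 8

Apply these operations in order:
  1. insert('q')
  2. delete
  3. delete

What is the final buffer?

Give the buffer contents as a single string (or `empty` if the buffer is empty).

After op 1 (insert('q')): buffer="zgqjymfqkmq" (len 11), cursors c1@3 c2@8 c3@11, authorship ..1....2..3
After op 2 (delete): buffer="zgjymfkm" (len 8), cursors c1@2 c2@6 c3@8, authorship ........
After op 3 (delete): buffer="zjymk" (len 5), cursors c1@1 c2@4 c3@5, authorship .....

Answer: zjymk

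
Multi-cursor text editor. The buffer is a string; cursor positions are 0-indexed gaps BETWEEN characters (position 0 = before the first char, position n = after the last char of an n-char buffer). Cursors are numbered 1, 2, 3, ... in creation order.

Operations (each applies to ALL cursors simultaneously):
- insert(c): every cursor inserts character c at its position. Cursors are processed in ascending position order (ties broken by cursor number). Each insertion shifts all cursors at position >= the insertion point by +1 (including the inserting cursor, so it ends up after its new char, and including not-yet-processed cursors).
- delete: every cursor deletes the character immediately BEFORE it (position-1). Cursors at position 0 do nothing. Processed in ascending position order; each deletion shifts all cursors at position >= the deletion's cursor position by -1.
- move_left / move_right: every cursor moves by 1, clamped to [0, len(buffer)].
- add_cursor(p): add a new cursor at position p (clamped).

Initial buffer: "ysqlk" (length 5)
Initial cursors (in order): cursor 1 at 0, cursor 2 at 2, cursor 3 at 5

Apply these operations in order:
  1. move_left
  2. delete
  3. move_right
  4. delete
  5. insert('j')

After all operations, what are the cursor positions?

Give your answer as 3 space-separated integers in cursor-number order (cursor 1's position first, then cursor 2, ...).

Answer: 2 2 4

Derivation:
After op 1 (move_left): buffer="ysqlk" (len 5), cursors c1@0 c2@1 c3@4, authorship .....
After op 2 (delete): buffer="sqk" (len 3), cursors c1@0 c2@0 c3@2, authorship ...
After op 3 (move_right): buffer="sqk" (len 3), cursors c1@1 c2@1 c3@3, authorship ...
After op 4 (delete): buffer="q" (len 1), cursors c1@0 c2@0 c3@1, authorship .
After op 5 (insert('j')): buffer="jjqj" (len 4), cursors c1@2 c2@2 c3@4, authorship 12.3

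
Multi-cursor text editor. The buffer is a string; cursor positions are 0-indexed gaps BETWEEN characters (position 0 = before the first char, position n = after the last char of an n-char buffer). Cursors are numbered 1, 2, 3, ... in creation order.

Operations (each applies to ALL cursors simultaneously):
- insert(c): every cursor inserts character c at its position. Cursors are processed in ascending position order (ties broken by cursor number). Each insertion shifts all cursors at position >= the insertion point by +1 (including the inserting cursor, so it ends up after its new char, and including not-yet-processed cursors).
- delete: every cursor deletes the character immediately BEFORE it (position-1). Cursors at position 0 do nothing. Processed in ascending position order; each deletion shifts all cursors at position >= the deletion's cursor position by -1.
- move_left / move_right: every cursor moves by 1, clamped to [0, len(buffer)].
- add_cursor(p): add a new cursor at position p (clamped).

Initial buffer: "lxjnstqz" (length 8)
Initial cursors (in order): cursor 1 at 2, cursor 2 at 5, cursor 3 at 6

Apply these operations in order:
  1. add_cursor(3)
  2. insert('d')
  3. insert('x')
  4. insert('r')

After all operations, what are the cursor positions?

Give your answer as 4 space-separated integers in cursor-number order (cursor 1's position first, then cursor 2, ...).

Answer: 5 14 18 9

Derivation:
After op 1 (add_cursor(3)): buffer="lxjnstqz" (len 8), cursors c1@2 c4@3 c2@5 c3@6, authorship ........
After op 2 (insert('d')): buffer="lxdjdnsdtdqz" (len 12), cursors c1@3 c4@5 c2@8 c3@10, authorship ..1.4..2.3..
After op 3 (insert('x')): buffer="lxdxjdxnsdxtdxqz" (len 16), cursors c1@4 c4@7 c2@11 c3@14, authorship ..11.44..22.33..
After op 4 (insert('r')): buffer="lxdxrjdxrnsdxrtdxrqz" (len 20), cursors c1@5 c4@9 c2@14 c3@18, authorship ..111.444..222.333..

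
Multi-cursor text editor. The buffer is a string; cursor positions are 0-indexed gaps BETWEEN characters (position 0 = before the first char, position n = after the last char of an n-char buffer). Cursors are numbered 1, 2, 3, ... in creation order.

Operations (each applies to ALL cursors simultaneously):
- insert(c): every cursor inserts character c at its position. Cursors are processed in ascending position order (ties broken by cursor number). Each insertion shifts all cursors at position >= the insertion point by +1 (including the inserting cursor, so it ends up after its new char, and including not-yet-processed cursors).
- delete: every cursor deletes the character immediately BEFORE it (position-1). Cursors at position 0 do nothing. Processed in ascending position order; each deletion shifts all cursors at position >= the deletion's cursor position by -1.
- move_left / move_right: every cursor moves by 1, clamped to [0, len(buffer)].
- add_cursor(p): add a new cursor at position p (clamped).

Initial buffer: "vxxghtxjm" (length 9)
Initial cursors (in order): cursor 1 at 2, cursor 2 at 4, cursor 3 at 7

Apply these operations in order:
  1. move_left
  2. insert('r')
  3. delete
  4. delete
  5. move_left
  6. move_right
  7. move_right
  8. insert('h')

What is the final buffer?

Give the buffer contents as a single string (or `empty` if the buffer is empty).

Answer: xghhhxhjm

Derivation:
After op 1 (move_left): buffer="vxxghtxjm" (len 9), cursors c1@1 c2@3 c3@6, authorship .........
After op 2 (insert('r')): buffer="vrxxrghtrxjm" (len 12), cursors c1@2 c2@5 c3@9, authorship .1..2...3...
After op 3 (delete): buffer="vxxghtxjm" (len 9), cursors c1@1 c2@3 c3@6, authorship .........
After op 4 (delete): buffer="xghxjm" (len 6), cursors c1@0 c2@1 c3@3, authorship ......
After op 5 (move_left): buffer="xghxjm" (len 6), cursors c1@0 c2@0 c3@2, authorship ......
After op 6 (move_right): buffer="xghxjm" (len 6), cursors c1@1 c2@1 c3@3, authorship ......
After op 7 (move_right): buffer="xghxjm" (len 6), cursors c1@2 c2@2 c3@4, authorship ......
After op 8 (insert('h')): buffer="xghhhxhjm" (len 9), cursors c1@4 c2@4 c3@7, authorship ..12..3..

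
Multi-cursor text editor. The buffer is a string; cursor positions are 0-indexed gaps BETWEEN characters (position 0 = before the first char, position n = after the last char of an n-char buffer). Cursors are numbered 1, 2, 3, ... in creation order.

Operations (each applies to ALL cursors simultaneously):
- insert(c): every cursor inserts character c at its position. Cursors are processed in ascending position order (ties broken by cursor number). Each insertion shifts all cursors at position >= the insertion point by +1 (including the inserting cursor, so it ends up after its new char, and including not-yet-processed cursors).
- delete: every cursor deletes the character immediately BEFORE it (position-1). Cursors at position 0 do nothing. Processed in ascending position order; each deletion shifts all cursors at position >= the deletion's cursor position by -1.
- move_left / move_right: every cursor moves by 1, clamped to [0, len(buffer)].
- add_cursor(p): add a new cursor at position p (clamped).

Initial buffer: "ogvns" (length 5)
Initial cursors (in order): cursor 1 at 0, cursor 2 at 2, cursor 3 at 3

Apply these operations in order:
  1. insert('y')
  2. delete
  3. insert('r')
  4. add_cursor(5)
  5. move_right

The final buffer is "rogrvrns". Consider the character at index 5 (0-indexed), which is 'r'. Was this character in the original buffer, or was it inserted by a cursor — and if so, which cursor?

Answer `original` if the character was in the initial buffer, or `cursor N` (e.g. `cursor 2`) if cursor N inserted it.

Answer: cursor 3

Derivation:
After op 1 (insert('y')): buffer="yogyvyns" (len 8), cursors c1@1 c2@4 c3@6, authorship 1..2.3..
After op 2 (delete): buffer="ogvns" (len 5), cursors c1@0 c2@2 c3@3, authorship .....
After op 3 (insert('r')): buffer="rogrvrns" (len 8), cursors c1@1 c2@4 c3@6, authorship 1..2.3..
After op 4 (add_cursor(5)): buffer="rogrvrns" (len 8), cursors c1@1 c2@4 c4@5 c3@6, authorship 1..2.3..
After op 5 (move_right): buffer="rogrvrns" (len 8), cursors c1@2 c2@5 c4@6 c3@7, authorship 1..2.3..
Authorship (.=original, N=cursor N): 1 . . 2 . 3 . .
Index 5: author = 3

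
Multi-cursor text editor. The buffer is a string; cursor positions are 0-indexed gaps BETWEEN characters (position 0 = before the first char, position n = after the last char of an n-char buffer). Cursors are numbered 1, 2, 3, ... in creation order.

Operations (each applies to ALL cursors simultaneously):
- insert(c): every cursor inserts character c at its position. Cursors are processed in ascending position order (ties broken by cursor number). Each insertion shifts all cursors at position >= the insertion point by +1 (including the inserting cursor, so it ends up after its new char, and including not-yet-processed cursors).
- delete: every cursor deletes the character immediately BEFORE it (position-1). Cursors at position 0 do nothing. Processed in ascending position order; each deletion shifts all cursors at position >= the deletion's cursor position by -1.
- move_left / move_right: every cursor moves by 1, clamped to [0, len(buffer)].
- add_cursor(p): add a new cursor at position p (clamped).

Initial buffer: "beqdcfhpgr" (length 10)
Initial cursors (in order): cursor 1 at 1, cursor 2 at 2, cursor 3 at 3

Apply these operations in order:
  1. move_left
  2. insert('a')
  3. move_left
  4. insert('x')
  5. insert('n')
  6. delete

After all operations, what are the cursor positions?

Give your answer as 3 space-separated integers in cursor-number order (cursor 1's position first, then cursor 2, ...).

After op 1 (move_left): buffer="beqdcfhpgr" (len 10), cursors c1@0 c2@1 c3@2, authorship ..........
After op 2 (insert('a')): buffer="abaeaqdcfhpgr" (len 13), cursors c1@1 c2@3 c3@5, authorship 1.2.3........
After op 3 (move_left): buffer="abaeaqdcfhpgr" (len 13), cursors c1@0 c2@2 c3@4, authorship 1.2.3........
After op 4 (insert('x')): buffer="xabxaexaqdcfhpgr" (len 16), cursors c1@1 c2@4 c3@7, authorship 11.22.33........
After op 5 (insert('n')): buffer="xnabxnaexnaqdcfhpgr" (len 19), cursors c1@2 c2@6 c3@10, authorship 111.222.333........
After op 6 (delete): buffer="xabxaexaqdcfhpgr" (len 16), cursors c1@1 c2@4 c3@7, authorship 11.22.33........

Answer: 1 4 7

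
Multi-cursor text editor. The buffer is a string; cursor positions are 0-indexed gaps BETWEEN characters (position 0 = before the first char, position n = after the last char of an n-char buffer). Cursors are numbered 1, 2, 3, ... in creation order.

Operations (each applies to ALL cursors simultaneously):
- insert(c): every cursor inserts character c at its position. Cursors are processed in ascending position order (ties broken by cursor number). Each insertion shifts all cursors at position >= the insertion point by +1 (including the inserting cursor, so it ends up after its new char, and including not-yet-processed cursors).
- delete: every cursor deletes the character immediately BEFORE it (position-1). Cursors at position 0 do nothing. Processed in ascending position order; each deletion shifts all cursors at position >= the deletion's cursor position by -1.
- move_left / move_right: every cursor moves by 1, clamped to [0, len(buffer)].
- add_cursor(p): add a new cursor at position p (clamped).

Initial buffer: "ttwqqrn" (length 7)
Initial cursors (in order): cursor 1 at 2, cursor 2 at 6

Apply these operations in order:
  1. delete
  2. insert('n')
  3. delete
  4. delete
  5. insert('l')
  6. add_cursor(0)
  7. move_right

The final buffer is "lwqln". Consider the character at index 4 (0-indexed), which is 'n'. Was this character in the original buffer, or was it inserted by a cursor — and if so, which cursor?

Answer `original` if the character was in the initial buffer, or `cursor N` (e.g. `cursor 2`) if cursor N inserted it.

After op 1 (delete): buffer="twqqn" (len 5), cursors c1@1 c2@4, authorship .....
After op 2 (insert('n')): buffer="tnwqqnn" (len 7), cursors c1@2 c2@6, authorship .1...2.
After op 3 (delete): buffer="twqqn" (len 5), cursors c1@1 c2@4, authorship .....
After op 4 (delete): buffer="wqn" (len 3), cursors c1@0 c2@2, authorship ...
After op 5 (insert('l')): buffer="lwqln" (len 5), cursors c1@1 c2@4, authorship 1..2.
After op 6 (add_cursor(0)): buffer="lwqln" (len 5), cursors c3@0 c1@1 c2@4, authorship 1..2.
After op 7 (move_right): buffer="lwqln" (len 5), cursors c3@1 c1@2 c2@5, authorship 1..2.
Authorship (.=original, N=cursor N): 1 . . 2 .
Index 4: author = original

Answer: original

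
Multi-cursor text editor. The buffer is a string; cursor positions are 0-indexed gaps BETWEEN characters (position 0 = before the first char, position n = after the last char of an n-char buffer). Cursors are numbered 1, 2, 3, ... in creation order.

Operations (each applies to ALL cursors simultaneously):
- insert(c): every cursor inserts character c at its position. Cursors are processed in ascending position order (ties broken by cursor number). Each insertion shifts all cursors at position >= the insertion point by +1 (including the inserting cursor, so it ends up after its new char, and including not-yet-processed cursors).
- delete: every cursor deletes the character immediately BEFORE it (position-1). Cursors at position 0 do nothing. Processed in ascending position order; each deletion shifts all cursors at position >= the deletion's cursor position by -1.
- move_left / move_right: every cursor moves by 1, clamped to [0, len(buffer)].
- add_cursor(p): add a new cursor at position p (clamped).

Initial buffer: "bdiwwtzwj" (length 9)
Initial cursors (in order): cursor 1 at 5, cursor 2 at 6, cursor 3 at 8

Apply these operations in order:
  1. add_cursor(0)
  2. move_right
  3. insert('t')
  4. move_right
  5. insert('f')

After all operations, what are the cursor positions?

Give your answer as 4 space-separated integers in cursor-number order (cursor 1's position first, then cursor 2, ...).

After op 1 (add_cursor(0)): buffer="bdiwwtzwj" (len 9), cursors c4@0 c1@5 c2@6 c3@8, authorship .........
After op 2 (move_right): buffer="bdiwwtzwj" (len 9), cursors c4@1 c1@6 c2@7 c3@9, authorship .........
After op 3 (insert('t')): buffer="btdiwwttztwjt" (len 13), cursors c4@2 c1@8 c2@10 c3@13, authorship .4.....1.2..3
After op 4 (move_right): buffer="btdiwwttztwjt" (len 13), cursors c4@3 c1@9 c2@11 c3@13, authorship .4.....1.2..3
After op 5 (insert('f')): buffer="btdfiwwttzftwfjtf" (len 17), cursors c4@4 c1@11 c2@14 c3@17, authorship .4.4....1.12.2.33

Answer: 11 14 17 4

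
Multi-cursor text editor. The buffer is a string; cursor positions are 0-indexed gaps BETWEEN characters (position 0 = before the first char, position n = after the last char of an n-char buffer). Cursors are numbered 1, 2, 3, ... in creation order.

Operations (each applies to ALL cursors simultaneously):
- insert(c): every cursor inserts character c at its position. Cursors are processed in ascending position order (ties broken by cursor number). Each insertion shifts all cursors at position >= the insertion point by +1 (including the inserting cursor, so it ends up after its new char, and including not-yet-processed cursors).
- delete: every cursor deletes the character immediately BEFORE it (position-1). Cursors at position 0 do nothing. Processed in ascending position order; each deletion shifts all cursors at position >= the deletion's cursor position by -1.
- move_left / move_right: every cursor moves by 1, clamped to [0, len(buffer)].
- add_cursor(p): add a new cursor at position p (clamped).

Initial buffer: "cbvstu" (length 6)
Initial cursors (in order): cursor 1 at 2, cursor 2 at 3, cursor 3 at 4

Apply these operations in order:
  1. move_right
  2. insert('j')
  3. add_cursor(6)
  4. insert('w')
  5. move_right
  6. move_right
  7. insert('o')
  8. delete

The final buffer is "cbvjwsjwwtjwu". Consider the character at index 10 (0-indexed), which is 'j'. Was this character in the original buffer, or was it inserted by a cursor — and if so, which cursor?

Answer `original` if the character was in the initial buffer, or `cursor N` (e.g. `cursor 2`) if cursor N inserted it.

Answer: cursor 3

Derivation:
After op 1 (move_right): buffer="cbvstu" (len 6), cursors c1@3 c2@4 c3@5, authorship ......
After op 2 (insert('j')): buffer="cbvjsjtju" (len 9), cursors c1@4 c2@6 c3@8, authorship ...1.2.3.
After op 3 (add_cursor(6)): buffer="cbvjsjtju" (len 9), cursors c1@4 c2@6 c4@6 c3@8, authorship ...1.2.3.
After op 4 (insert('w')): buffer="cbvjwsjwwtjwu" (len 13), cursors c1@5 c2@9 c4@9 c3@12, authorship ...11.224.33.
After op 5 (move_right): buffer="cbvjwsjwwtjwu" (len 13), cursors c1@6 c2@10 c4@10 c3@13, authorship ...11.224.33.
After op 6 (move_right): buffer="cbvjwsjwwtjwu" (len 13), cursors c1@7 c2@11 c4@11 c3@13, authorship ...11.224.33.
After op 7 (insert('o')): buffer="cbvjwsjowwtjoowuo" (len 17), cursors c1@8 c2@14 c4@14 c3@17, authorship ...11.2124.3243.3
After op 8 (delete): buffer="cbvjwsjwwtjwu" (len 13), cursors c1@7 c2@11 c4@11 c3@13, authorship ...11.224.33.
Authorship (.=original, N=cursor N): . . . 1 1 . 2 2 4 . 3 3 .
Index 10: author = 3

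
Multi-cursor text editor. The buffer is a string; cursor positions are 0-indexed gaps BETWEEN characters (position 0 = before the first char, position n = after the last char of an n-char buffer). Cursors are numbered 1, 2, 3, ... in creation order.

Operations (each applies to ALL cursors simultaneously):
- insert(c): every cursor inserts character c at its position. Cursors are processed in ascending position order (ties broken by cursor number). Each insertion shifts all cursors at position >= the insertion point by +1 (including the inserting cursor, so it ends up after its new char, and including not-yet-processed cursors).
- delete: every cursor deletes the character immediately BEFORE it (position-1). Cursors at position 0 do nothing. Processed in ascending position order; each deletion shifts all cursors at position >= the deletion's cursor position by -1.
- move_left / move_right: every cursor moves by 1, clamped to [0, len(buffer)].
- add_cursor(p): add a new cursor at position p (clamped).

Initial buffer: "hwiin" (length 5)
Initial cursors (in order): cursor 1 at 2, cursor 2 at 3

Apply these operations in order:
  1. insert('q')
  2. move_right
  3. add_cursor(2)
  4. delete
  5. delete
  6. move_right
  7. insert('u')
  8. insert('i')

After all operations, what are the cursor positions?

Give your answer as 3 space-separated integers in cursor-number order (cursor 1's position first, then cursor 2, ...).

After op 1 (insert('q')): buffer="hwqiqin" (len 7), cursors c1@3 c2@5, authorship ..1.2..
After op 2 (move_right): buffer="hwqiqin" (len 7), cursors c1@4 c2@6, authorship ..1.2..
After op 3 (add_cursor(2)): buffer="hwqiqin" (len 7), cursors c3@2 c1@4 c2@6, authorship ..1.2..
After op 4 (delete): buffer="hqqn" (len 4), cursors c3@1 c1@2 c2@3, authorship .12.
After op 5 (delete): buffer="n" (len 1), cursors c1@0 c2@0 c3@0, authorship .
After op 6 (move_right): buffer="n" (len 1), cursors c1@1 c2@1 c3@1, authorship .
After op 7 (insert('u')): buffer="nuuu" (len 4), cursors c1@4 c2@4 c3@4, authorship .123
After op 8 (insert('i')): buffer="nuuuiii" (len 7), cursors c1@7 c2@7 c3@7, authorship .123123

Answer: 7 7 7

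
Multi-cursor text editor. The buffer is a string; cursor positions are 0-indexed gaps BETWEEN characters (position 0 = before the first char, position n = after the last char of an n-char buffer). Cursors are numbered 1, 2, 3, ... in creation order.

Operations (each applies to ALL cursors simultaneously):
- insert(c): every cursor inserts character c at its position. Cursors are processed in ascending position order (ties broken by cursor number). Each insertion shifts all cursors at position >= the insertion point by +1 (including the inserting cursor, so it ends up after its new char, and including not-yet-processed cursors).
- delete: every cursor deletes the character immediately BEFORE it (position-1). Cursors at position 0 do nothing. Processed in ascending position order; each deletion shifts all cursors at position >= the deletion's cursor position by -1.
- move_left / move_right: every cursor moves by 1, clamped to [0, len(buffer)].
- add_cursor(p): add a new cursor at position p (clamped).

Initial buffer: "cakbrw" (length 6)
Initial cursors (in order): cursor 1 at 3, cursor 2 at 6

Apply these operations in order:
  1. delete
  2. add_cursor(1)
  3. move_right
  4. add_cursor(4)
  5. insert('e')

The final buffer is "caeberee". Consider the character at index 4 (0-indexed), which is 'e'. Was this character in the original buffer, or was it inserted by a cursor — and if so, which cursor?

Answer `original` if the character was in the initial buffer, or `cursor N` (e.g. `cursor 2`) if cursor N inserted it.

Answer: cursor 1

Derivation:
After op 1 (delete): buffer="cabr" (len 4), cursors c1@2 c2@4, authorship ....
After op 2 (add_cursor(1)): buffer="cabr" (len 4), cursors c3@1 c1@2 c2@4, authorship ....
After op 3 (move_right): buffer="cabr" (len 4), cursors c3@2 c1@3 c2@4, authorship ....
After op 4 (add_cursor(4)): buffer="cabr" (len 4), cursors c3@2 c1@3 c2@4 c4@4, authorship ....
After op 5 (insert('e')): buffer="caeberee" (len 8), cursors c3@3 c1@5 c2@8 c4@8, authorship ..3.1.24
Authorship (.=original, N=cursor N): . . 3 . 1 . 2 4
Index 4: author = 1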